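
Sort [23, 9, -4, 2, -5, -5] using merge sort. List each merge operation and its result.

Divide and conquer:
  Merge [9] + [-4] -> [-4, 9]
  Merge [23] + [-4, 9] -> [-4, 9, 23]
  Merge [-5] + [-5] -> [-5, -5]
  Merge [2] + [-5, -5] -> [-5, -5, 2]
  Merge [-4, 9, 23] + [-5, -5, 2] -> [-5, -5, -4, 2, 9, 23]


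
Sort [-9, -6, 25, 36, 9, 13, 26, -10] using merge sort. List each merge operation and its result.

Divide and conquer:
  Merge [-9] + [-6] -> [-9, -6]
  Merge [25] + [36] -> [25, 36]
  Merge [-9, -6] + [25, 36] -> [-9, -6, 25, 36]
  Merge [9] + [13] -> [9, 13]
  Merge [26] + [-10] -> [-10, 26]
  Merge [9, 13] + [-10, 26] -> [-10, 9, 13, 26]
  Merge [-9, -6, 25, 36] + [-10, 9, 13, 26] -> [-10, -9, -6, 9, 13, 25, 26, 36]


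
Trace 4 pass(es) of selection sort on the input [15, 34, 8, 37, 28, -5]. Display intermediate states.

Pass 1: Select minimum -5 at index 5, swap -> [-5, 34, 8, 37, 28, 15]
Pass 2: Select minimum 8 at index 2, swap -> [-5, 8, 34, 37, 28, 15]
Pass 3: Select minimum 15 at index 5, swap -> [-5, 8, 15, 37, 28, 34]
Pass 4: Select minimum 28 at index 4, swap -> [-5, 8, 15, 28, 37, 34]


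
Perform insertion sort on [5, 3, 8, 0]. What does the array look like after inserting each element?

First element 5 is already 'sorted'
Insert 3: shifted 1 elements -> [3, 5, 8, 0]
Insert 8: shifted 0 elements -> [3, 5, 8, 0]
Insert 0: shifted 3 elements -> [0, 3, 5, 8]


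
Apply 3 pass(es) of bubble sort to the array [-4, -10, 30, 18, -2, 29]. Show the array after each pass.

After pass 1: [-10, -4, 18, -2, 29, 30] (4 swaps)
After pass 2: [-10, -4, -2, 18, 29, 30] (1 swaps)
After pass 3: [-10, -4, -2, 18, 29, 30] (0 swaps)
Total swaps: 5


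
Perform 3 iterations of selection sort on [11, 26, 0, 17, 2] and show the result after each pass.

Pass 1: Select minimum 0 at index 2, swap -> [0, 26, 11, 17, 2]
Pass 2: Select minimum 2 at index 4, swap -> [0, 2, 11, 17, 26]
Pass 3: Select minimum 11 at index 2, swap -> [0, 2, 11, 17, 26]


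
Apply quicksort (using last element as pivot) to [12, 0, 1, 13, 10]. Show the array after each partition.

Partition 1: pivot=10 at index 2 -> [0, 1, 10, 13, 12]
Partition 2: pivot=1 at index 1 -> [0, 1, 10, 13, 12]
Partition 3: pivot=12 at index 3 -> [0, 1, 10, 12, 13]


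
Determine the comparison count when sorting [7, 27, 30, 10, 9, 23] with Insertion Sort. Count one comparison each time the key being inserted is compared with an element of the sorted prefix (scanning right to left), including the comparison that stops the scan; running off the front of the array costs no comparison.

Insert 27: 7 <= 27 (stop) = 1 comparison(s) -> [7, 27, 30, 10, 9, 23]
Insert 30: 27 <= 30 (stop) = 1 comparison(s) -> [7, 27, 30, 10, 9, 23]
Insert 10: 30 > 10 (shift), 27 > 10 (shift), 7 <= 10 (stop) = 3 comparison(s) -> [7, 10, 27, 30, 9, 23]
Insert 9: 30 > 9 (shift), 27 > 9 (shift), 10 > 9 (shift), 7 <= 9 (stop) = 4 comparison(s) -> [7, 9, 10, 27, 30, 23]
Insert 23: 30 > 23 (shift), 27 > 23 (shift), 10 <= 23 (stop) = 3 comparison(s) -> [7, 9, 10, 23, 27, 30]
Total comparisons: 1 + 1 + 3 + 4 + 3 = 12


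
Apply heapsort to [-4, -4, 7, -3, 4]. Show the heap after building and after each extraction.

Build heap: [7, 4, -4, -3, -4]
Extract 7: [4, -3, -4, -4, 7]
Extract 4: [-3, -4, -4, 4, 7]
Extract -3: [-4, -4, -3, 4, 7]
Extract -4: [-4, -4, -3, 4, 7]


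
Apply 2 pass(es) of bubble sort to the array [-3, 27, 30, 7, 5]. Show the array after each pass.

After pass 1: [-3, 27, 7, 5, 30] (2 swaps)
After pass 2: [-3, 7, 5, 27, 30] (2 swaps)
Total swaps: 4


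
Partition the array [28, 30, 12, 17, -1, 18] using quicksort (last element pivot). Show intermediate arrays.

Partition 1: pivot=18 at index 3 -> [12, 17, -1, 18, 28, 30]
Partition 2: pivot=-1 at index 0 -> [-1, 17, 12, 18, 28, 30]
Partition 3: pivot=12 at index 1 -> [-1, 12, 17, 18, 28, 30]
Partition 4: pivot=30 at index 5 -> [-1, 12, 17, 18, 28, 30]


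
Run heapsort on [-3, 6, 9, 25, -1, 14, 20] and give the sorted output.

Build heap: [25, 6, 20, -3, -1, 14, 9]
Extract 25: [20, 6, 14, -3, -1, 9, 25]
Extract 20: [14, 6, 9, -3, -1, 20, 25]
Extract 14: [9, 6, -1, -3, 14, 20, 25]
Extract 9: [6, -3, -1, 9, 14, 20, 25]
Extract 6: [-1, -3, 6, 9, 14, 20, 25]
Extract -1: [-3, -1, 6, 9, 14, 20, 25]


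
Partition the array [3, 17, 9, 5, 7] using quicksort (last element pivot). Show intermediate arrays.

Partition 1: pivot=7 at index 2 -> [3, 5, 7, 17, 9]
Partition 2: pivot=5 at index 1 -> [3, 5, 7, 17, 9]
Partition 3: pivot=9 at index 3 -> [3, 5, 7, 9, 17]


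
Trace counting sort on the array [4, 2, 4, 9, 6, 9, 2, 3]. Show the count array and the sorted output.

Count array: [0, 0, 2, 1, 2, 0, 1, 0, 0, 2]
(count[i] = number of elements equal to i)
Cumulative count: [0, 0, 2, 3, 5, 5, 6, 6, 6, 8]
Sorted: [2, 2, 3, 4, 4, 6, 9, 9]


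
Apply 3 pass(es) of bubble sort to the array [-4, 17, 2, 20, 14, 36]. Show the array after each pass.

After pass 1: [-4, 2, 17, 14, 20, 36] (2 swaps)
After pass 2: [-4, 2, 14, 17, 20, 36] (1 swaps)
After pass 3: [-4, 2, 14, 17, 20, 36] (0 swaps)
Total swaps: 3


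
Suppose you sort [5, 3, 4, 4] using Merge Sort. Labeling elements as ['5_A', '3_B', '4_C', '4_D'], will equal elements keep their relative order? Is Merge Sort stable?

Trace Merge Sort on the labeled array (the key is the number; the letter only tracks identity):
  Merge [5_A] + [3_B] -> [3_B, 5_A]
  Merge [4_C] + [4_D] -> [4_C, 4_D]
  Merge [3_B, 5_A] + [4_C, 4_D] -> [3_B, 4_C, 4_D, 5_A]
Final order: [3_B, 4_C, 4_D, 5_A]
Equal keys:
  value 4: originally 4_C, 4_D; after sorting 4_C, 4_D -> order preserved
All equal keys kept their original relative order. Merge Sort is stable: when the heads of the two halves are equal the merge takes from the left half first.
Answer: Stable


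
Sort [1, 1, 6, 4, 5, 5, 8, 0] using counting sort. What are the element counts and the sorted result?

Count array: [1, 2, 0, 0, 1, 2, 1, 0, 1]
(count[i] = number of elements equal to i)
Cumulative count: [1, 3, 3, 3, 4, 6, 7, 7, 8]
Sorted: [0, 1, 1, 4, 5, 5, 6, 8]


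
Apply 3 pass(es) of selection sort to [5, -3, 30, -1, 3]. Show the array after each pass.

Pass 1: Select minimum -3 at index 1, swap -> [-3, 5, 30, -1, 3]
Pass 2: Select minimum -1 at index 3, swap -> [-3, -1, 30, 5, 3]
Pass 3: Select minimum 3 at index 4, swap -> [-3, -1, 3, 5, 30]


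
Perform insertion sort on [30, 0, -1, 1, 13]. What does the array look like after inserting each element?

First element 30 is already 'sorted'
Insert 0: shifted 1 elements -> [0, 30, -1, 1, 13]
Insert -1: shifted 2 elements -> [-1, 0, 30, 1, 13]
Insert 1: shifted 1 elements -> [-1, 0, 1, 30, 13]
Insert 13: shifted 1 elements -> [-1, 0, 1, 13, 30]


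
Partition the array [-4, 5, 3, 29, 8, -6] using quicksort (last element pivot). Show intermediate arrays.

Partition 1: pivot=-6 at index 0 -> [-6, 5, 3, 29, 8, -4]
Partition 2: pivot=-4 at index 1 -> [-6, -4, 3, 29, 8, 5]
Partition 3: pivot=5 at index 3 -> [-6, -4, 3, 5, 8, 29]
Partition 4: pivot=29 at index 5 -> [-6, -4, 3, 5, 8, 29]


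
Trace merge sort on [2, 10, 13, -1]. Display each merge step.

Divide and conquer:
  Merge [2] + [10] -> [2, 10]
  Merge [13] + [-1] -> [-1, 13]
  Merge [2, 10] + [-1, 13] -> [-1, 2, 10, 13]


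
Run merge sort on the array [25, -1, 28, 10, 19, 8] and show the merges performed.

Divide and conquer:
  Merge [-1] + [28] -> [-1, 28]
  Merge [25] + [-1, 28] -> [-1, 25, 28]
  Merge [19] + [8] -> [8, 19]
  Merge [10] + [8, 19] -> [8, 10, 19]
  Merge [-1, 25, 28] + [8, 10, 19] -> [-1, 8, 10, 19, 25, 28]


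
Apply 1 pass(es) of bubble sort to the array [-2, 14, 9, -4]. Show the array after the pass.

After pass 1: [-2, 9, -4, 14] (2 swaps)
Total swaps: 2


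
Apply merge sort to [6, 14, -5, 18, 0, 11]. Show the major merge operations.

Divide and conquer:
  Merge [14] + [-5] -> [-5, 14]
  Merge [6] + [-5, 14] -> [-5, 6, 14]
  Merge [0] + [11] -> [0, 11]
  Merge [18] + [0, 11] -> [0, 11, 18]
  Merge [-5, 6, 14] + [0, 11, 18] -> [-5, 0, 6, 11, 14, 18]


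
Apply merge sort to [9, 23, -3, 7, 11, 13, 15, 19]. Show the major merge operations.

Divide and conquer:
  Merge [9] + [23] -> [9, 23]
  Merge [-3] + [7] -> [-3, 7]
  Merge [9, 23] + [-3, 7] -> [-3, 7, 9, 23]
  Merge [11] + [13] -> [11, 13]
  Merge [15] + [19] -> [15, 19]
  Merge [11, 13] + [15, 19] -> [11, 13, 15, 19]
  Merge [-3, 7, 9, 23] + [11, 13, 15, 19] -> [-3, 7, 9, 11, 13, 15, 19, 23]


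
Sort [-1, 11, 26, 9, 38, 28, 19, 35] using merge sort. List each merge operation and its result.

Divide and conquer:
  Merge [-1] + [11] -> [-1, 11]
  Merge [26] + [9] -> [9, 26]
  Merge [-1, 11] + [9, 26] -> [-1, 9, 11, 26]
  Merge [38] + [28] -> [28, 38]
  Merge [19] + [35] -> [19, 35]
  Merge [28, 38] + [19, 35] -> [19, 28, 35, 38]
  Merge [-1, 9, 11, 26] + [19, 28, 35, 38] -> [-1, 9, 11, 19, 26, 28, 35, 38]


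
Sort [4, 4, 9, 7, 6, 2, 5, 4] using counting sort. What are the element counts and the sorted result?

Count array: [0, 0, 1, 0, 3, 1, 1, 1, 0, 1]
(count[i] = number of elements equal to i)
Cumulative count: [0, 0, 1, 1, 4, 5, 6, 7, 7, 8]
Sorted: [2, 4, 4, 4, 5, 6, 7, 9]


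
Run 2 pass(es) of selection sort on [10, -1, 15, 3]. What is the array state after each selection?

Pass 1: Select minimum -1 at index 1, swap -> [-1, 10, 15, 3]
Pass 2: Select minimum 3 at index 3, swap -> [-1, 3, 15, 10]


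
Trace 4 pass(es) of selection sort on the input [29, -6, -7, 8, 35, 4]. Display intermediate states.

Pass 1: Select minimum -7 at index 2, swap -> [-7, -6, 29, 8, 35, 4]
Pass 2: Select minimum -6 at index 1, swap -> [-7, -6, 29, 8, 35, 4]
Pass 3: Select minimum 4 at index 5, swap -> [-7, -6, 4, 8, 35, 29]
Pass 4: Select minimum 8 at index 3, swap -> [-7, -6, 4, 8, 35, 29]


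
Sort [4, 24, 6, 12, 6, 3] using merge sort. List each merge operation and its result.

Divide and conquer:
  Merge [24] + [6] -> [6, 24]
  Merge [4] + [6, 24] -> [4, 6, 24]
  Merge [6] + [3] -> [3, 6]
  Merge [12] + [3, 6] -> [3, 6, 12]
  Merge [4, 6, 24] + [3, 6, 12] -> [3, 4, 6, 6, 12, 24]


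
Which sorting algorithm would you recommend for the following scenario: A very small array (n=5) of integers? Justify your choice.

Best choice: Insertion sort
Reason: For tiny inputs the O(n^2) overhead is negligible and insertion sort has minimal constant factors


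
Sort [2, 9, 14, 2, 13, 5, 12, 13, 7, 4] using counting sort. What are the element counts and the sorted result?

Count array: [0, 0, 2, 0, 1, 1, 0, 1, 0, 1, 0, 0, 1, 2, 1]
(count[i] = number of elements equal to i)
Cumulative count: [0, 0, 2, 2, 3, 4, 4, 5, 5, 6, 6, 6, 7, 9, 10]
Sorted: [2, 2, 4, 5, 7, 9, 12, 13, 13, 14]


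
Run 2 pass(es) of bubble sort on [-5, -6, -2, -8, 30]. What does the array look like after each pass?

After pass 1: [-6, -5, -8, -2, 30] (2 swaps)
After pass 2: [-6, -8, -5, -2, 30] (1 swaps)
Total swaps: 3


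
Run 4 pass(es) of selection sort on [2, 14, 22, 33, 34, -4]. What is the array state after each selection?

Pass 1: Select minimum -4 at index 5, swap -> [-4, 14, 22, 33, 34, 2]
Pass 2: Select minimum 2 at index 5, swap -> [-4, 2, 22, 33, 34, 14]
Pass 3: Select minimum 14 at index 5, swap -> [-4, 2, 14, 33, 34, 22]
Pass 4: Select minimum 22 at index 5, swap -> [-4, 2, 14, 22, 34, 33]


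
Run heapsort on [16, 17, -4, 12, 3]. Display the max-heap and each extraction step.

Build heap: [17, 16, -4, 12, 3]
Extract 17: [16, 12, -4, 3, 17]
Extract 16: [12, 3, -4, 16, 17]
Extract 12: [3, -4, 12, 16, 17]
Extract 3: [-4, 3, 12, 16, 17]


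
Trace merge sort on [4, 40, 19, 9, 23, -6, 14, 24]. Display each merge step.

Divide and conquer:
  Merge [4] + [40] -> [4, 40]
  Merge [19] + [9] -> [9, 19]
  Merge [4, 40] + [9, 19] -> [4, 9, 19, 40]
  Merge [23] + [-6] -> [-6, 23]
  Merge [14] + [24] -> [14, 24]
  Merge [-6, 23] + [14, 24] -> [-6, 14, 23, 24]
  Merge [4, 9, 19, 40] + [-6, 14, 23, 24] -> [-6, 4, 9, 14, 19, 23, 24, 40]


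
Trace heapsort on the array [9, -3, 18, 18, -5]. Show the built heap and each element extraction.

Build heap: [18, 9, 18, -3, -5]
Extract 18: [18, 9, -5, -3, 18]
Extract 18: [9, -3, -5, 18, 18]
Extract 9: [-3, -5, 9, 18, 18]
Extract -3: [-5, -3, 9, 18, 18]


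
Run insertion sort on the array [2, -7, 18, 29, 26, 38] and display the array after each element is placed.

First element 2 is already 'sorted'
Insert -7: shifted 1 elements -> [-7, 2, 18, 29, 26, 38]
Insert 18: shifted 0 elements -> [-7, 2, 18, 29, 26, 38]
Insert 29: shifted 0 elements -> [-7, 2, 18, 29, 26, 38]
Insert 26: shifted 1 elements -> [-7, 2, 18, 26, 29, 38]
Insert 38: shifted 0 elements -> [-7, 2, 18, 26, 29, 38]


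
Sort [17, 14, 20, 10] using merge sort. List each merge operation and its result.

Divide and conquer:
  Merge [17] + [14] -> [14, 17]
  Merge [20] + [10] -> [10, 20]
  Merge [14, 17] + [10, 20] -> [10, 14, 17, 20]


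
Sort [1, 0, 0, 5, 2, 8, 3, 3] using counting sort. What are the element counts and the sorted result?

Count array: [2, 1, 1, 2, 0, 1, 0, 0, 1]
(count[i] = number of elements equal to i)
Cumulative count: [2, 3, 4, 6, 6, 7, 7, 7, 8]
Sorted: [0, 0, 1, 2, 3, 3, 5, 8]


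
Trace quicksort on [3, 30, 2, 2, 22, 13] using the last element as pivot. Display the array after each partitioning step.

Partition 1: pivot=13 at index 3 -> [3, 2, 2, 13, 22, 30]
Partition 2: pivot=2 at index 1 -> [2, 2, 3, 13, 22, 30]
Partition 3: pivot=30 at index 5 -> [2, 2, 3, 13, 22, 30]


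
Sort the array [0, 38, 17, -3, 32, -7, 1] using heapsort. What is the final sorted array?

Build heap: [38, 32, 17, -3, 0, -7, 1]
Extract 38: [32, 1, 17, -3, 0, -7, 38]
Extract 32: [17, 1, -7, -3, 0, 32, 38]
Extract 17: [1, 0, -7, -3, 17, 32, 38]
Extract 1: [0, -3, -7, 1, 17, 32, 38]
Extract 0: [-3, -7, 0, 1, 17, 32, 38]
Extract -3: [-7, -3, 0, 1, 17, 32, 38]


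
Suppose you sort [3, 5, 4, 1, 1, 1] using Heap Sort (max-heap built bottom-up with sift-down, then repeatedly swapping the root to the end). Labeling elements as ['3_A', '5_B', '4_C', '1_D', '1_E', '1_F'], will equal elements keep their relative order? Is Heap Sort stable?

Trace Heap Sort on the labeled array (the key is the number; the letter only tracks identity):
  Build max-heap: [5_B, 3_A, 4_C, 1_D, 1_E, 1_F]
  Swap root 5_B to index 5, re-heapify first 5 -> [4_C, 3_A, 1_F, 1_D, 1_E, 5_B]
  Swap root 4_C to index 4, re-heapify first 4 -> [3_A, 1_E, 1_F, 1_D, 4_C, 5_B]
  Swap root 3_A to index 3, re-heapify first 3 -> [1_D, 1_E, 1_F, 3_A, 4_C, 5_B]
  Swap root 1_D to index 2, re-heapify first 2 -> [1_F, 1_E, 1_D, 3_A, 4_C, 5_B]
  Swap root 1_F to index 1, re-heapify first 1 -> [1_E, 1_F, 1_D, 3_A, 4_C, 5_B]
Final order: [1_E, 1_F, 1_D, 3_A, 4_C, 5_B]
Equal keys:
  value 1: originally 1_D, 1_E, 1_F; after sorting 1_E, 1_F, 1_D -> order changed
Equal keys were reordered, so Heap Sort is not stable: heap construction and root-to-end swaps move elements without regard to the original order of equal keys. (One such input is enough; an unstable sort may happen to preserve order on other inputs, but it gives no guarantee.)
Answer: Not stable


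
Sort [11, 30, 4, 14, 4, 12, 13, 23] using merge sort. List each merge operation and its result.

Divide and conquer:
  Merge [11] + [30] -> [11, 30]
  Merge [4] + [14] -> [4, 14]
  Merge [11, 30] + [4, 14] -> [4, 11, 14, 30]
  Merge [4] + [12] -> [4, 12]
  Merge [13] + [23] -> [13, 23]
  Merge [4, 12] + [13, 23] -> [4, 12, 13, 23]
  Merge [4, 11, 14, 30] + [4, 12, 13, 23] -> [4, 4, 11, 12, 13, 14, 23, 30]


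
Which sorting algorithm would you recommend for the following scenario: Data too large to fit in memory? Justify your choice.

Best choice: External merge sort
Reason: Minimizes disk I/O by sequential reads/writes


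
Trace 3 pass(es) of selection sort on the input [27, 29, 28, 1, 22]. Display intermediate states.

Pass 1: Select minimum 1 at index 3, swap -> [1, 29, 28, 27, 22]
Pass 2: Select minimum 22 at index 4, swap -> [1, 22, 28, 27, 29]
Pass 3: Select minimum 27 at index 3, swap -> [1, 22, 27, 28, 29]


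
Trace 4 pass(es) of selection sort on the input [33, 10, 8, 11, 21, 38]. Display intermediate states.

Pass 1: Select minimum 8 at index 2, swap -> [8, 10, 33, 11, 21, 38]
Pass 2: Select minimum 10 at index 1, swap -> [8, 10, 33, 11, 21, 38]
Pass 3: Select minimum 11 at index 3, swap -> [8, 10, 11, 33, 21, 38]
Pass 4: Select minimum 21 at index 4, swap -> [8, 10, 11, 21, 33, 38]


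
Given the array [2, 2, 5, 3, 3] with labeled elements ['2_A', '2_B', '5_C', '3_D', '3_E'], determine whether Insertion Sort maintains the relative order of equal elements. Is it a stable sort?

Trace Insertion Sort on the labeled array (the key is the number; the letter only tracks identity):
  Insert 2_B at index 1: [2_A, 2_B, 5_C, 3_D, 3_E]
  Insert 5_C at index 2: [2_A, 2_B, 5_C, 3_D, 3_E]
  Insert 3_D at index 2: [2_A, 2_B, 3_D, 5_C, 3_E]
  Insert 3_E at index 3: [2_A, 2_B, 3_D, 3_E, 5_C]
Final order: [2_A, 2_B, 3_D, 3_E, 5_C]
Equal keys:
  value 2: originally 2_A, 2_B; after sorting 2_A, 2_B -> order preserved
  value 3: originally 3_D, 3_E; after sorting 3_D, 3_E -> order preserved
All equal keys kept their original relative order. Insertion Sort is stable: elements are shifted only while they are strictly greater than the key, so a key is inserted after any equal elements already placed.
Answer: Stable


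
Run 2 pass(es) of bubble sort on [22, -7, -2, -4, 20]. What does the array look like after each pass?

After pass 1: [-7, -2, -4, 20, 22] (4 swaps)
After pass 2: [-7, -4, -2, 20, 22] (1 swaps)
Total swaps: 5


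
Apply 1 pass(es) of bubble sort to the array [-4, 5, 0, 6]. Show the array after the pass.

After pass 1: [-4, 0, 5, 6] (1 swaps)
Total swaps: 1


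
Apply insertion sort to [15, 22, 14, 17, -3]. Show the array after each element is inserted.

First element 15 is already 'sorted'
Insert 22: shifted 0 elements -> [15, 22, 14, 17, -3]
Insert 14: shifted 2 elements -> [14, 15, 22, 17, -3]
Insert 17: shifted 1 elements -> [14, 15, 17, 22, -3]
Insert -3: shifted 4 elements -> [-3, 14, 15, 17, 22]


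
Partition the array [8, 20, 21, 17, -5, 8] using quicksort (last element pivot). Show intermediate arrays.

Partition 1: pivot=8 at index 2 -> [8, -5, 8, 17, 20, 21]
Partition 2: pivot=-5 at index 0 -> [-5, 8, 8, 17, 20, 21]
Partition 3: pivot=21 at index 5 -> [-5, 8, 8, 17, 20, 21]
Partition 4: pivot=20 at index 4 -> [-5, 8, 8, 17, 20, 21]


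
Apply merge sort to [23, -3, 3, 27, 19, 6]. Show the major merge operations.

Divide and conquer:
  Merge [-3] + [3] -> [-3, 3]
  Merge [23] + [-3, 3] -> [-3, 3, 23]
  Merge [19] + [6] -> [6, 19]
  Merge [27] + [6, 19] -> [6, 19, 27]
  Merge [-3, 3, 23] + [6, 19, 27] -> [-3, 3, 6, 19, 23, 27]


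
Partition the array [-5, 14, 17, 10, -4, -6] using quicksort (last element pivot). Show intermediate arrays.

Partition 1: pivot=-6 at index 0 -> [-6, 14, 17, 10, -4, -5]
Partition 2: pivot=-5 at index 1 -> [-6, -5, 17, 10, -4, 14]
Partition 3: pivot=14 at index 4 -> [-6, -5, 10, -4, 14, 17]
Partition 4: pivot=-4 at index 2 -> [-6, -5, -4, 10, 14, 17]


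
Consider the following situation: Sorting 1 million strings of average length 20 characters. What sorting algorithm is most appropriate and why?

Best choice: MSD radix sort or Mergesort
Reason: MSD radix sort is a non-comparison sort that buckets the strings by successive character positions, running in time proportional to the total number of characters examined rather than O(n log n) string comparisons; mergesort is a stable O(n log n)-comparison alternative that works for arbitrary variable-length keys


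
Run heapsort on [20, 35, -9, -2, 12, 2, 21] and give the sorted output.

Build heap: [35, 20, 21, -2, 12, 2, -9]
Extract 35: [21, 20, 2, -2, 12, -9, 35]
Extract 21: [20, 12, 2, -2, -9, 21, 35]
Extract 20: [12, -2, 2, -9, 20, 21, 35]
Extract 12: [2, -2, -9, 12, 20, 21, 35]
Extract 2: [-2, -9, 2, 12, 20, 21, 35]
Extract -2: [-9, -2, 2, 12, 20, 21, 35]


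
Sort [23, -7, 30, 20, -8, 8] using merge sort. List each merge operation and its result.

Divide and conquer:
  Merge [-7] + [30] -> [-7, 30]
  Merge [23] + [-7, 30] -> [-7, 23, 30]
  Merge [-8] + [8] -> [-8, 8]
  Merge [20] + [-8, 8] -> [-8, 8, 20]
  Merge [-7, 23, 30] + [-8, 8, 20] -> [-8, -7, 8, 20, 23, 30]


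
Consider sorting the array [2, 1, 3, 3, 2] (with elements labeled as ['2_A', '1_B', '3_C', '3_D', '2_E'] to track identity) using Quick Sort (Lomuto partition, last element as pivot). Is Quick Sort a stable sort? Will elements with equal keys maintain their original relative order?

Trace Quick Sort on the labeled array (the key is the number; the letter only tracks identity):
  Partition indices 0..4 around pivot 2_E -> [2_A, 1_B, 2_E, 3_D, 3_C]
  Partition indices 0..1 around pivot 1_B -> [1_B, 2_A, 2_E, 3_D, 3_C]
  Partition indices 3..4 around pivot 3_C -> [1_B, 2_A, 2_E, 3_D, 3_C]
Final order: [1_B, 2_A, 2_E, 3_D, 3_C]
Equal keys:
  value 2: originally 2_A, 2_E; after sorting 2_A, 2_E -> order preserved
  value 3: originally 3_C, 3_D; after sorting 3_D, 3_C -> order changed
Equal keys were reordered, so Quick Sort is not stable: partition swaps elements across long distances and can reorder equal keys. (One such input is enough; an unstable sort may happen to preserve order on other inputs, but it gives no guarantee.)
Answer: Not stable


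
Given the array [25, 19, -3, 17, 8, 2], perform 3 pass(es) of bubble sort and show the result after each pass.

After pass 1: [19, -3, 17, 8, 2, 25] (5 swaps)
After pass 2: [-3, 17, 8, 2, 19, 25] (4 swaps)
After pass 3: [-3, 8, 2, 17, 19, 25] (2 swaps)
Total swaps: 11


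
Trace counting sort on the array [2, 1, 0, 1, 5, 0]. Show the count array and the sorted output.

Count array: [2, 2, 1, 0, 0, 1]
(count[i] = number of elements equal to i)
Cumulative count: [2, 4, 5, 5, 5, 6]
Sorted: [0, 0, 1, 1, 2, 5]


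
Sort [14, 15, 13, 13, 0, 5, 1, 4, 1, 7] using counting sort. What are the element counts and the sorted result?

Count array: [1, 2, 0, 0, 1, 1, 0, 1, 0, 0, 0, 0, 0, 2, 1, 1]
(count[i] = number of elements equal to i)
Cumulative count: [1, 3, 3, 3, 4, 5, 5, 6, 6, 6, 6, 6, 6, 8, 9, 10]
Sorted: [0, 1, 1, 4, 5, 7, 13, 13, 14, 15]


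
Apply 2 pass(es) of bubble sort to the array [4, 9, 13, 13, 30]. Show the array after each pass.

After pass 1: [4, 9, 13, 13, 30] (0 swaps)
After pass 2: [4, 9, 13, 13, 30] (0 swaps)
Total swaps: 0


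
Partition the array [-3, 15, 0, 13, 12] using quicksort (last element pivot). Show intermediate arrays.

Partition 1: pivot=12 at index 2 -> [-3, 0, 12, 13, 15]
Partition 2: pivot=0 at index 1 -> [-3, 0, 12, 13, 15]
Partition 3: pivot=15 at index 4 -> [-3, 0, 12, 13, 15]


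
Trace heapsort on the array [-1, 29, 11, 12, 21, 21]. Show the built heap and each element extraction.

Build heap: [29, 21, 21, 12, -1, 11]
Extract 29: [21, 12, 21, 11, -1, 29]
Extract 21: [21, 12, -1, 11, 21, 29]
Extract 21: [12, 11, -1, 21, 21, 29]
Extract 12: [11, -1, 12, 21, 21, 29]
Extract 11: [-1, 11, 12, 21, 21, 29]


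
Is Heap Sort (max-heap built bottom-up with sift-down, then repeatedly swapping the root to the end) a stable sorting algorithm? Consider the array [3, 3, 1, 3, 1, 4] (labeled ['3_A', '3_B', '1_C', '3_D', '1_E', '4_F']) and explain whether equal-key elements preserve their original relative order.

Trace Heap Sort on the labeled array (the key is the number; the letter only tracks identity):
  Build max-heap: [4_F, 3_B, 3_A, 3_D, 1_E, 1_C]
  Swap root 4_F to index 5, re-heapify first 5 -> [3_B, 3_D, 3_A, 1_C, 1_E, 4_F]
  Swap root 3_B to index 4, re-heapify first 4 -> [3_D, 1_E, 3_A, 1_C, 3_B, 4_F]
  Swap root 3_D to index 3, re-heapify first 3 -> [3_A, 1_E, 1_C, 3_D, 3_B, 4_F]
  Swap root 3_A to index 2, re-heapify first 2 -> [1_C, 1_E, 3_A, 3_D, 3_B, 4_F]
  Swap root 1_C to index 1, re-heapify first 1 -> [1_E, 1_C, 3_A, 3_D, 3_B, 4_F]
Final order: [1_E, 1_C, 3_A, 3_D, 3_B, 4_F]
Equal keys:
  value 1: originally 1_C, 1_E; after sorting 1_E, 1_C -> order changed
  value 3: originally 3_A, 3_B, 3_D; after sorting 3_A, 3_D, 3_B -> order changed
Equal keys were reordered, so Heap Sort is not stable: heap construction and root-to-end swaps move elements without regard to the original order of equal keys. (One such input is enough; an unstable sort may happen to preserve order on other inputs, but it gives no guarantee.)
Answer: Not stable


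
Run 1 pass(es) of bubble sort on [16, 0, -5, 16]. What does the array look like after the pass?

After pass 1: [0, -5, 16, 16] (2 swaps)
Total swaps: 2


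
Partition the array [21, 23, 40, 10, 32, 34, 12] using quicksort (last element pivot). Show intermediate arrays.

Partition 1: pivot=12 at index 1 -> [10, 12, 40, 21, 32, 34, 23]
Partition 2: pivot=23 at index 3 -> [10, 12, 21, 23, 32, 34, 40]
Partition 3: pivot=40 at index 6 -> [10, 12, 21, 23, 32, 34, 40]
Partition 4: pivot=34 at index 5 -> [10, 12, 21, 23, 32, 34, 40]


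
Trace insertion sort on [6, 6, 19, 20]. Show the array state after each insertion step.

First element 6 is already 'sorted'
Insert 6: shifted 0 elements -> [6, 6, 19, 20]
Insert 19: shifted 0 elements -> [6, 6, 19, 20]
Insert 20: shifted 0 elements -> [6, 6, 19, 20]


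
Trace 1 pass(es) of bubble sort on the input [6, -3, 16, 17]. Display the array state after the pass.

After pass 1: [-3, 6, 16, 17] (1 swaps)
Total swaps: 1


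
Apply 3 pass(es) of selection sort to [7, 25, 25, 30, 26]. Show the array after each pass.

Pass 1: Select minimum 7 at index 0, swap -> [7, 25, 25, 30, 26]
Pass 2: Select minimum 25 at index 1, swap -> [7, 25, 25, 30, 26]
Pass 3: Select minimum 25 at index 2, swap -> [7, 25, 25, 30, 26]


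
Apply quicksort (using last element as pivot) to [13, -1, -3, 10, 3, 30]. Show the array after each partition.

Partition 1: pivot=30 at index 5 -> [13, -1, -3, 10, 3, 30]
Partition 2: pivot=3 at index 2 -> [-1, -3, 3, 10, 13, 30]
Partition 3: pivot=-3 at index 0 -> [-3, -1, 3, 10, 13, 30]
Partition 4: pivot=13 at index 4 -> [-3, -1, 3, 10, 13, 30]


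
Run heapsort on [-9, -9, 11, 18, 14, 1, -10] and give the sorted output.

Build heap: [18, 14, 11, -9, -9, 1, -10]
Extract 18: [14, -9, 11, -10, -9, 1, 18]
Extract 14: [11, -9, 1, -10, -9, 14, 18]
Extract 11: [1, -9, -9, -10, 11, 14, 18]
Extract 1: [-9, -10, -9, 1, 11, 14, 18]
Extract -9: [-9, -10, -9, 1, 11, 14, 18]
Extract -9: [-10, -9, -9, 1, 11, 14, 18]


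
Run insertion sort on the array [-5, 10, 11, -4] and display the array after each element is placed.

First element -5 is already 'sorted'
Insert 10: shifted 0 elements -> [-5, 10, 11, -4]
Insert 11: shifted 0 elements -> [-5, 10, 11, -4]
Insert -4: shifted 2 elements -> [-5, -4, 10, 11]


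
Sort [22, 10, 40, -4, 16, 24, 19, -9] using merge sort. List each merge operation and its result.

Divide and conquer:
  Merge [22] + [10] -> [10, 22]
  Merge [40] + [-4] -> [-4, 40]
  Merge [10, 22] + [-4, 40] -> [-4, 10, 22, 40]
  Merge [16] + [24] -> [16, 24]
  Merge [19] + [-9] -> [-9, 19]
  Merge [16, 24] + [-9, 19] -> [-9, 16, 19, 24]
  Merge [-4, 10, 22, 40] + [-9, 16, 19, 24] -> [-9, -4, 10, 16, 19, 22, 24, 40]


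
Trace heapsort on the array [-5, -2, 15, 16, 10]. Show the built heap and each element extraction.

Build heap: [16, 10, 15, -2, -5]
Extract 16: [15, 10, -5, -2, 16]
Extract 15: [10, -2, -5, 15, 16]
Extract 10: [-2, -5, 10, 15, 16]
Extract -2: [-5, -2, 10, 15, 16]


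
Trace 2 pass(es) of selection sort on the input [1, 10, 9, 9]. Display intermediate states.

Pass 1: Select minimum 1 at index 0, swap -> [1, 10, 9, 9]
Pass 2: Select minimum 9 at index 2, swap -> [1, 9, 10, 9]


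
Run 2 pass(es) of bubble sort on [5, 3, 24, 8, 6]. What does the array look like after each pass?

After pass 1: [3, 5, 8, 6, 24] (3 swaps)
After pass 2: [3, 5, 6, 8, 24] (1 swaps)
Total swaps: 4


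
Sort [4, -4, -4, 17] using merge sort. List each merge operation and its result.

Divide and conquer:
  Merge [4] + [-4] -> [-4, 4]
  Merge [-4] + [17] -> [-4, 17]
  Merge [-4, 4] + [-4, 17] -> [-4, -4, 4, 17]


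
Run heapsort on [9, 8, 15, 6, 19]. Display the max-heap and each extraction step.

Build heap: [19, 9, 15, 6, 8]
Extract 19: [15, 9, 8, 6, 19]
Extract 15: [9, 6, 8, 15, 19]
Extract 9: [8, 6, 9, 15, 19]
Extract 8: [6, 8, 9, 15, 19]


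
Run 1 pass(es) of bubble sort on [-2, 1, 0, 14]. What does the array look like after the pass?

After pass 1: [-2, 0, 1, 14] (1 swaps)
Total swaps: 1


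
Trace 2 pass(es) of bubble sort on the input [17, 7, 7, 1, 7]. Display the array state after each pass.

After pass 1: [7, 7, 1, 7, 17] (4 swaps)
After pass 2: [7, 1, 7, 7, 17] (1 swaps)
Total swaps: 5


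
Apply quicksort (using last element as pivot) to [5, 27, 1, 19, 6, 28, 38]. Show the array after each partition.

Partition 1: pivot=38 at index 6 -> [5, 27, 1, 19, 6, 28, 38]
Partition 2: pivot=28 at index 5 -> [5, 27, 1, 19, 6, 28, 38]
Partition 3: pivot=6 at index 2 -> [5, 1, 6, 19, 27, 28, 38]
Partition 4: pivot=1 at index 0 -> [1, 5, 6, 19, 27, 28, 38]
Partition 5: pivot=27 at index 4 -> [1, 5, 6, 19, 27, 28, 38]


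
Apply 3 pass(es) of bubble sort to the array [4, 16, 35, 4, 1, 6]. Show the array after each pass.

After pass 1: [4, 16, 4, 1, 6, 35] (3 swaps)
After pass 2: [4, 4, 1, 6, 16, 35] (3 swaps)
After pass 3: [4, 1, 4, 6, 16, 35] (1 swaps)
Total swaps: 7


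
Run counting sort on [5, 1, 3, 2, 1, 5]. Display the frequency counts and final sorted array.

Count array: [0, 2, 1, 1, 0, 2]
(count[i] = number of elements equal to i)
Cumulative count: [0, 2, 3, 4, 4, 6]
Sorted: [1, 1, 2, 3, 5, 5]


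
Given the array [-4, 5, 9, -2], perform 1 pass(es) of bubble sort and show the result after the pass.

After pass 1: [-4, 5, -2, 9] (1 swaps)
Total swaps: 1


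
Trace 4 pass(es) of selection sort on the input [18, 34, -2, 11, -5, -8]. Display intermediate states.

Pass 1: Select minimum -8 at index 5, swap -> [-8, 34, -2, 11, -5, 18]
Pass 2: Select minimum -5 at index 4, swap -> [-8, -5, -2, 11, 34, 18]
Pass 3: Select minimum -2 at index 2, swap -> [-8, -5, -2, 11, 34, 18]
Pass 4: Select minimum 11 at index 3, swap -> [-8, -5, -2, 11, 34, 18]


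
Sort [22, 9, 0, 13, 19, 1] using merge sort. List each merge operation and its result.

Divide and conquer:
  Merge [9] + [0] -> [0, 9]
  Merge [22] + [0, 9] -> [0, 9, 22]
  Merge [19] + [1] -> [1, 19]
  Merge [13] + [1, 19] -> [1, 13, 19]
  Merge [0, 9, 22] + [1, 13, 19] -> [0, 1, 9, 13, 19, 22]


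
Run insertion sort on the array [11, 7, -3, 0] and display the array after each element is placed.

First element 11 is already 'sorted'
Insert 7: shifted 1 elements -> [7, 11, -3, 0]
Insert -3: shifted 2 elements -> [-3, 7, 11, 0]
Insert 0: shifted 2 elements -> [-3, 0, 7, 11]


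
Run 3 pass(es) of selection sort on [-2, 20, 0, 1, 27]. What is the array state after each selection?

Pass 1: Select minimum -2 at index 0, swap -> [-2, 20, 0, 1, 27]
Pass 2: Select minimum 0 at index 2, swap -> [-2, 0, 20, 1, 27]
Pass 3: Select minimum 1 at index 3, swap -> [-2, 0, 1, 20, 27]


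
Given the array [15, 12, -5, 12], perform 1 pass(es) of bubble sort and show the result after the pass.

After pass 1: [12, -5, 12, 15] (3 swaps)
Total swaps: 3


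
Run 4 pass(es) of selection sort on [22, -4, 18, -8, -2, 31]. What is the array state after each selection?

Pass 1: Select minimum -8 at index 3, swap -> [-8, -4, 18, 22, -2, 31]
Pass 2: Select minimum -4 at index 1, swap -> [-8, -4, 18, 22, -2, 31]
Pass 3: Select minimum -2 at index 4, swap -> [-8, -4, -2, 22, 18, 31]
Pass 4: Select minimum 18 at index 4, swap -> [-8, -4, -2, 18, 22, 31]


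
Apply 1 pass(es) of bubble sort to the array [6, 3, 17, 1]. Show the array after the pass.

After pass 1: [3, 6, 1, 17] (2 swaps)
Total swaps: 2


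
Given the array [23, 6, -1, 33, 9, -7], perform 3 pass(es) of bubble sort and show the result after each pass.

After pass 1: [6, -1, 23, 9, -7, 33] (4 swaps)
After pass 2: [-1, 6, 9, -7, 23, 33] (3 swaps)
After pass 3: [-1, 6, -7, 9, 23, 33] (1 swaps)
Total swaps: 8


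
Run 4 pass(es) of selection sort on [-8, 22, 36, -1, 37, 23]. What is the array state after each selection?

Pass 1: Select minimum -8 at index 0, swap -> [-8, 22, 36, -1, 37, 23]
Pass 2: Select minimum -1 at index 3, swap -> [-8, -1, 36, 22, 37, 23]
Pass 3: Select minimum 22 at index 3, swap -> [-8, -1, 22, 36, 37, 23]
Pass 4: Select minimum 23 at index 5, swap -> [-8, -1, 22, 23, 37, 36]


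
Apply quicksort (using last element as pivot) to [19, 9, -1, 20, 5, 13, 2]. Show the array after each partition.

Partition 1: pivot=2 at index 1 -> [-1, 2, 19, 20, 5, 13, 9]
Partition 2: pivot=9 at index 3 -> [-1, 2, 5, 9, 19, 13, 20]
Partition 3: pivot=20 at index 6 -> [-1, 2, 5, 9, 19, 13, 20]
Partition 4: pivot=13 at index 4 -> [-1, 2, 5, 9, 13, 19, 20]


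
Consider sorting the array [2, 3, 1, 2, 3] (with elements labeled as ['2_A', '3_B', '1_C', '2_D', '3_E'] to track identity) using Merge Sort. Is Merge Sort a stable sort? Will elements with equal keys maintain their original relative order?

Trace Merge Sort on the labeled array (the key is the number; the letter only tracks identity):
  Merge [2_A] + [3_B] -> [2_A, 3_B]
  Merge [2_D] + [3_E] -> [2_D, 3_E]
  Merge [1_C] + [2_D, 3_E] -> [1_C, 2_D, 3_E]
  Merge [2_A, 3_B] + [1_C, 2_D, 3_E] -> [1_C, 2_A, 2_D, 3_B, 3_E]
Final order: [1_C, 2_A, 2_D, 3_B, 3_E]
Equal keys:
  value 2: originally 2_A, 2_D; after sorting 2_A, 2_D -> order preserved
  value 3: originally 3_B, 3_E; after sorting 3_B, 3_E -> order preserved
All equal keys kept their original relative order. Merge Sort is stable: when the heads of the two halves are equal the merge takes from the left half first.
Answer: Stable


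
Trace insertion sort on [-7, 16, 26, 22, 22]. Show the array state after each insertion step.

First element -7 is already 'sorted'
Insert 16: shifted 0 elements -> [-7, 16, 26, 22, 22]
Insert 26: shifted 0 elements -> [-7, 16, 26, 22, 22]
Insert 22: shifted 1 elements -> [-7, 16, 22, 26, 22]
Insert 22: shifted 1 elements -> [-7, 16, 22, 22, 26]


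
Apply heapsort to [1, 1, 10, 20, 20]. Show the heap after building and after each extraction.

Build heap: [20, 20, 10, 1, 1]
Extract 20: [20, 1, 10, 1, 20]
Extract 20: [10, 1, 1, 20, 20]
Extract 10: [1, 1, 10, 20, 20]
Extract 1: [1, 1, 10, 20, 20]


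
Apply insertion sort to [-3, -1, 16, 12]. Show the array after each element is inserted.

First element -3 is already 'sorted'
Insert -1: shifted 0 elements -> [-3, -1, 16, 12]
Insert 16: shifted 0 elements -> [-3, -1, 16, 12]
Insert 12: shifted 1 elements -> [-3, -1, 12, 16]


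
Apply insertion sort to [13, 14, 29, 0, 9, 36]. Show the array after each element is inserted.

First element 13 is already 'sorted'
Insert 14: shifted 0 elements -> [13, 14, 29, 0, 9, 36]
Insert 29: shifted 0 elements -> [13, 14, 29, 0, 9, 36]
Insert 0: shifted 3 elements -> [0, 13, 14, 29, 9, 36]
Insert 9: shifted 3 elements -> [0, 9, 13, 14, 29, 36]
Insert 36: shifted 0 elements -> [0, 9, 13, 14, 29, 36]


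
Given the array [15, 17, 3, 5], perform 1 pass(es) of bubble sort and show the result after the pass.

After pass 1: [15, 3, 5, 17] (2 swaps)
Total swaps: 2


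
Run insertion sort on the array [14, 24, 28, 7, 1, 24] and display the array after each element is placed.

First element 14 is already 'sorted'
Insert 24: shifted 0 elements -> [14, 24, 28, 7, 1, 24]
Insert 28: shifted 0 elements -> [14, 24, 28, 7, 1, 24]
Insert 7: shifted 3 elements -> [7, 14, 24, 28, 1, 24]
Insert 1: shifted 4 elements -> [1, 7, 14, 24, 28, 24]
Insert 24: shifted 1 elements -> [1, 7, 14, 24, 24, 28]


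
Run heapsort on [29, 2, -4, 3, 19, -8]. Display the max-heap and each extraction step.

Build heap: [29, 19, -4, 3, 2, -8]
Extract 29: [19, 3, -4, -8, 2, 29]
Extract 19: [3, 2, -4, -8, 19, 29]
Extract 3: [2, -8, -4, 3, 19, 29]
Extract 2: [-4, -8, 2, 3, 19, 29]
Extract -4: [-8, -4, 2, 3, 19, 29]


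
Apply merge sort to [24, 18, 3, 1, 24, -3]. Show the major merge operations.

Divide and conquer:
  Merge [18] + [3] -> [3, 18]
  Merge [24] + [3, 18] -> [3, 18, 24]
  Merge [24] + [-3] -> [-3, 24]
  Merge [1] + [-3, 24] -> [-3, 1, 24]
  Merge [3, 18, 24] + [-3, 1, 24] -> [-3, 1, 3, 18, 24, 24]


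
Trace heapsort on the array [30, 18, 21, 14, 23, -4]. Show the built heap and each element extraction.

Build heap: [30, 23, 21, 14, 18, -4]
Extract 30: [23, 18, 21, 14, -4, 30]
Extract 23: [21, 18, -4, 14, 23, 30]
Extract 21: [18, 14, -4, 21, 23, 30]
Extract 18: [14, -4, 18, 21, 23, 30]
Extract 14: [-4, 14, 18, 21, 23, 30]


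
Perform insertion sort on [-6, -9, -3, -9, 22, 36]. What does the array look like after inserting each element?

First element -6 is already 'sorted'
Insert -9: shifted 1 elements -> [-9, -6, -3, -9, 22, 36]
Insert -3: shifted 0 elements -> [-9, -6, -3, -9, 22, 36]
Insert -9: shifted 2 elements -> [-9, -9, -6, -3, 22, 36]
Insert 22: shifted 0 elements -> [-9, -9, -6, -3, 22, 36]
Insert 36: shifted 0 elements -> [-9, -9, -6, -3, 22, 36]


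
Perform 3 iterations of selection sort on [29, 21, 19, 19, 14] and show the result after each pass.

Pass 1: Select minimum 14 at index 4, swap -> [14, 21, 19, 19, 29]
Pass 2: Select minimum 19 at index 2, swap -> [14, 19, 21, 19, 29]
Pass 3: Select minimum 19 at index 3, swap -> [14, 19, 19, 21, 29]


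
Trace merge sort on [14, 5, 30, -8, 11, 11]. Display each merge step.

Divide and conquer:
  Merge [5] + [30] -> [5, 30]
  Merge [14] + [5, 30] -> [5, 14, 30]
  Merge [11] + [11] -> [11, 11]
  Merge [-8] + [11, 11] -> [-8, 11, 11]
  Merge [5, 14, 30] + [-8, 11, 11] -> [-8, 5, 11, 11, 14, 30]


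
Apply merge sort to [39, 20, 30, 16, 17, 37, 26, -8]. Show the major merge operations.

Divide and conquer:
  Merge [39] + [20] -> [20, 39]
  Merge [30] + [16] -> [16, 30]
  Merge [20, 39] + [16, 30] -> [16, 20, 30, 39]
  Merge [17] + [37] -> [17, 37]
  Merge [26] + [-8] -> [-8, 26]
  Merge [17, 37] + [-8, 26] -> [-8, 17, 26, 37]
  Merge [16, 20, 30, 39] + [-8, 17, 26, 37] -> [-8, 16, 17, 20, 26, 30, 37, 39]


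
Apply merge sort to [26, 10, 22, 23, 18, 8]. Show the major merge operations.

Divide and conquer:
  Merge [10] + [22] -> [10, 22]
  Merge [26] + [10, 22] -> [10, 22, 26]
  Merge [18] + [8] -> [8, 18]
  Merge [23] + [8, 18] -> [8, 18, 23]
  Merge [10, 22, 26] + [8, 18, 23] -> [8, 10, 18, 22, 23, 26]


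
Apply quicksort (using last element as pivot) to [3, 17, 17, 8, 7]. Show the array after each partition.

Partition 1: pivot=7 at index 1 -> [3, 7, 17, 8, 17]
Partition 2: pivot=17 at index 4 -> [3, 7, 17, 8, 17]
Partition 3: pivot=8 at index 2 -> [3, 7, 8, 17, 17]


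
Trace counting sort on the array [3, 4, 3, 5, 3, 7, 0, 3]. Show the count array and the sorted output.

Count array: [1, 0, 0, 4, 1, 1, 0, 1]
(count[i] = number of elements equal to i)
Cumulative count: [1, 1, 1, 5, 6, 7, 7, 8]
Sorted: [0, 3, 3, 3, 3, 4, 5, 7]


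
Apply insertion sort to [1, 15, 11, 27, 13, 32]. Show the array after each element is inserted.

First element 1 is already 'sorted'
Insert 15: shifted 0 elements -> [1, 15, 11, 27, 13, 32]
Insert 11: shifted 1 elements -> [1, 11, 15, 27, 13, 32]
Insert 27: shifted 0 elements -> [1, 11, 15, 27, 13, 32]
Insert 13: shifted 2 elements -> [1, 11, 13, 15, 27, 32]
Insert 32: shifted 0 elements -> [1, 11, 13, 15, 27, 32]


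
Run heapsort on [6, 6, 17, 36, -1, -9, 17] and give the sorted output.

Build heap: [36, 6, 17, 6, -1, -9, 17]
Extract 36: [17, 6, 17, 6, -1, -9, 36]
Extract 17: [17, 6, -9, 6, -1, 17, 36]
Extract 17: [6, 6, -9, -1, 17, 17, 36]
Extract 6: [6, -1, -9, 6, 17, 17, 36]
Extract 6: [-1, -9, 6, 6, 17, 17, 36]
Extract -1: [-9, -1, 6, 6, 17, 17, 36]


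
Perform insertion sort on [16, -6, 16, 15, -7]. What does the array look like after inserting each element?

First element 16 is already 'sorted'
Insert -6: shifted 1 elements -> [-6, 16, 16, 15, -7]
Insert 16: shifted 0 elements -> [-6, 16, 16, 15, -7]
Insert 15: shifted 2 elements -> [-6, 15, 16, 16, -7]
Insert -7: shifted 4 elements -> [-7, -6, 15, 16, 16]
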